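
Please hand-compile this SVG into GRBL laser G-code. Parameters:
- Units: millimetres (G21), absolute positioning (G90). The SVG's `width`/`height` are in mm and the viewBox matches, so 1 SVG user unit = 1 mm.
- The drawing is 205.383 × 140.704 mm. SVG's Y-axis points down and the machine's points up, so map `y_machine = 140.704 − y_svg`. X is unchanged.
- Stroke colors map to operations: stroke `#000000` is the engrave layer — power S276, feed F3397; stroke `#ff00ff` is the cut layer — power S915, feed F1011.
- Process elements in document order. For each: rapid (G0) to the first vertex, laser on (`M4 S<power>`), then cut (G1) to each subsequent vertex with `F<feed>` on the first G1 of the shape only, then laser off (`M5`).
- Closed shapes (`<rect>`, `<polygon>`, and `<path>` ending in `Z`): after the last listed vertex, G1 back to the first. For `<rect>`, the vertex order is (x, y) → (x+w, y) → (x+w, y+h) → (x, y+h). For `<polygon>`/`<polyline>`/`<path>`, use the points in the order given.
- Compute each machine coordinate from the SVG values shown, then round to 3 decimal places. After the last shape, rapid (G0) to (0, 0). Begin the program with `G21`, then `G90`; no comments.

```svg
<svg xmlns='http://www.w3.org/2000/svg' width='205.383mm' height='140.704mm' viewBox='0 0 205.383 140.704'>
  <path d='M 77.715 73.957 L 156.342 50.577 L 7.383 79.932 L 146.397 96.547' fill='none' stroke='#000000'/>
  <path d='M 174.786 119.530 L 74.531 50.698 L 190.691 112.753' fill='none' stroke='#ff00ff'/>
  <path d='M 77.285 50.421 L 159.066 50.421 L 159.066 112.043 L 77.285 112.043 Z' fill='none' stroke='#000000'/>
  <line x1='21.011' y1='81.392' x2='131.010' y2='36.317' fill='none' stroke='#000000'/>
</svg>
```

G21
G90
G0 X77.715 Y66.747
M4 S276
G1 X156.342 Y90.127 F3397
G1 X7.383 Y60.772
G1 X146.397 Y44.157
M5
G0 X174.786 Y21.174
M4 S915
G1 X74.531 Y90.006 F1011
G1 X190.691 Y27.951
M5
G0 X77.285 Y90.283
M4 S276
G1 X159.066 Y90.283 F3397
G1 X159.066 Y28.661
G1 X77.285 Y28.661
G1 X77.285 Y90.283
M5
G0 X21.011 Y59.312
M4 S276
G1 X131.010 Y104.387 F3397
M5
G0 X0.000 Y0.000

viewBox `0 0 205.383 140.704` with mm width/height → 1 unit = 1 mm. Flip: y_m = 140.704 − y_svg.

**Shape 1** — `<path>` open polyline, stroke `#000000` → engrave (S276, F3397). Machine vertices: (77.715,66.747) → (156.342,90.127) → (7.383,60.772) → (146.397,44.157). Open path.

**Shape 2** — `<path>` open polyline, stroke `#ff00ff` → cut (S915, F1011). Machine vertices: (174.786,21.174) → (74.531,90.006) → (190.691,27.951). Open path.

**Shape 3** — `<path>` rectangle, stroke `#000000` → engrave (S276, F3397). Machine vertices: (77.285,90.283) → (159.066,90.283) → (159.066,28.661) → (77.285,28.661) → (77.285,90.283). Closed: final G1 returns to the first vertex.

**Shape 4** — `<line>` line segment, stroke `#000000` → engrave (S276, F3397). Machine vertices: (21.011,59.312) → (131.010,104.387). Open path.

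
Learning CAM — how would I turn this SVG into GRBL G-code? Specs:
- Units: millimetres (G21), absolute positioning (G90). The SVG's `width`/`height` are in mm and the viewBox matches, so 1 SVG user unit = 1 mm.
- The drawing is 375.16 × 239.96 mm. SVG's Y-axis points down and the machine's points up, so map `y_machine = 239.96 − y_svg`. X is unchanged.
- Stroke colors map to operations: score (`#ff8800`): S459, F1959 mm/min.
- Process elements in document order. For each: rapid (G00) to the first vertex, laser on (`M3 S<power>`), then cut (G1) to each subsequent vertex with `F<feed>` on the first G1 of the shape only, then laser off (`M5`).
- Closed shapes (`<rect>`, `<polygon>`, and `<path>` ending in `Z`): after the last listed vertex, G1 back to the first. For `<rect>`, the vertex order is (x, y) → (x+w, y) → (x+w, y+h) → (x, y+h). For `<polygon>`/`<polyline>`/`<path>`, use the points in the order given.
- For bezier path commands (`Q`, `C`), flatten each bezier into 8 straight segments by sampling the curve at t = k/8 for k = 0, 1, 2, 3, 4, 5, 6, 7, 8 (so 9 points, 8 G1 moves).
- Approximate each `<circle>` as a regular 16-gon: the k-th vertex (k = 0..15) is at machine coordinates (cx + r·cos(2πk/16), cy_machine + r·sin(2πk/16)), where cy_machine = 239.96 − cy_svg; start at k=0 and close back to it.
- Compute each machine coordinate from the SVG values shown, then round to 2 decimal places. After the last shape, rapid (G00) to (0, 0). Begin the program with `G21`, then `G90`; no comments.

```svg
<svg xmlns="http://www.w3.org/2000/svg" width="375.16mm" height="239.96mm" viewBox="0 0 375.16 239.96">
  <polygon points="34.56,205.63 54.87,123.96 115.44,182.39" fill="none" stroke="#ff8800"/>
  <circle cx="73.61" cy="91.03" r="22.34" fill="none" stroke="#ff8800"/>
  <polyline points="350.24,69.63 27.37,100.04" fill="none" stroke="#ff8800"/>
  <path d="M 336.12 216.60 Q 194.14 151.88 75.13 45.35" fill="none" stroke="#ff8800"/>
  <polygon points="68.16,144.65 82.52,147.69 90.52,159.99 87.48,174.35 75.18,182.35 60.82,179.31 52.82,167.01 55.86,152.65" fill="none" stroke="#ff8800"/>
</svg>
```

G21
G90
G00 X34.56 Y34.33
M3 S459
G1 X54.87 Y116.00 F1959
G1 X115.44 Y57.57
G1 X34.56 Y34.33
M5
G00 X95.95 Y148.93
M3 S459
G1 X94.25 Y157.48 F1959
G1 X89.41 Y164.73
G1 X82.16 Y169.57
G1 X73.61 Y171.27
G1 X65.06 Y169.57
G1 X57.81 Y164.73
G1 X52.97 Y157.48
G1 X51.27 Y148.93
G1 X52.97 Y140.38
G1 X57.81 Y133.13
G1 X65.06 Y128.29
G1 X73.61 Y126.59
G1 X82.16 Y128.29
G1 X89.41 Y133.13
G1 X94.25 Y140.38
G1 X95.95 Y148.93
M5
G00 X350.24 Y170.33
M3 S459
G1 X27.37 Y139.92 F1959
M5
G00 X336.12 Y23.36
M3 S459
G1 X300.98 Y40.19 F1959
G1 X266.57 Y58.33
G1 X232.87 Y77.78
G1 X199.88 Y98.53
G1 X167.62 Y120.59
G1 X136.07 Y143.96
G1 X105.24 Y168.63
G1 X75.13 Y194.61
M5
G00 X68.16 Y95.31
M3 S459
G1 X82.52 Y92.27 F1959
G1 X90.52 Y79.97
G1 X87.48 Y65.61
G1 X75.18 Y57.61
G1 X60.82 Y60.65
G1 X52.82 Y72.95
G1 X55.86 Y87.31
G1 X68.16 Y95.31
M5
G00 X0.00 Y0.00

Since the viewBox matches the mm dimensions, user units are millimetres directly. The only transform is the Y-flip y_m = 239.96 − y_svg.

Shape 1 is a regular polygon drawn with `<polygon>`. Its stroke #ff8800 means score at S459, F1959. After flipping Y the toolpath is (34.56,34.33) → (54.87,116.00) → (115.44,57.57) → (34.56,34.33), returning to the start.

Shape 2 is a circle drawn with `<circle>`. Its stroke #ff8800 means score at S459, F1959. After flipping Y the toolpath is (95.95,148.93) → (94.25,157.48) → (89.41,164.73) → (82.16,169.57) → (73.61,171.27) → (65.06,169.57) → (57.81,164.73) → (52.97,157.48) → (51.27,148.93) → (52.97,140.38) → (57.81,133.13) → (65.06,128.29) → (73.61,126.59) → (82.16,128.29) → (89.41,133.13) → (94.25,140.38) → (95.95,148.93), returning to the start.

Shape 3 is a line segment drawn with `<polyline>`. Its stroke #ff8800 means score at S459, F1959. After flipping Y the toolpath is (350.24,170.33) → (27.37,139.92).

Shape 4 is a quadratic bezier drawn with `<path>`. Its stroke #ff8800 means score at S459, F1959. After flipping Y the toolpath is (336.12,23.36) → (300.98,40.19) → (266.57,58.33) → (232.87,77.78) → (199.88,98.53) → (167.62,120.59) → (136.07,143.96) → (105.24,168.63) → (75.13,194.61).

Shape 5 is a regular polygon drawn with `<polygon>`. Its stroke #ff8800 means score at S459, F1959. After flipping Y the toolpath is (68.16,95.31) → (82.52,92.27) → (90.52,79.97) → (87.48,65.61) → (75.18,57.61) → (60.82,60.65) → (52.82,72.95) → (55.86,87.31) → (68.16,95.31), returning to the start.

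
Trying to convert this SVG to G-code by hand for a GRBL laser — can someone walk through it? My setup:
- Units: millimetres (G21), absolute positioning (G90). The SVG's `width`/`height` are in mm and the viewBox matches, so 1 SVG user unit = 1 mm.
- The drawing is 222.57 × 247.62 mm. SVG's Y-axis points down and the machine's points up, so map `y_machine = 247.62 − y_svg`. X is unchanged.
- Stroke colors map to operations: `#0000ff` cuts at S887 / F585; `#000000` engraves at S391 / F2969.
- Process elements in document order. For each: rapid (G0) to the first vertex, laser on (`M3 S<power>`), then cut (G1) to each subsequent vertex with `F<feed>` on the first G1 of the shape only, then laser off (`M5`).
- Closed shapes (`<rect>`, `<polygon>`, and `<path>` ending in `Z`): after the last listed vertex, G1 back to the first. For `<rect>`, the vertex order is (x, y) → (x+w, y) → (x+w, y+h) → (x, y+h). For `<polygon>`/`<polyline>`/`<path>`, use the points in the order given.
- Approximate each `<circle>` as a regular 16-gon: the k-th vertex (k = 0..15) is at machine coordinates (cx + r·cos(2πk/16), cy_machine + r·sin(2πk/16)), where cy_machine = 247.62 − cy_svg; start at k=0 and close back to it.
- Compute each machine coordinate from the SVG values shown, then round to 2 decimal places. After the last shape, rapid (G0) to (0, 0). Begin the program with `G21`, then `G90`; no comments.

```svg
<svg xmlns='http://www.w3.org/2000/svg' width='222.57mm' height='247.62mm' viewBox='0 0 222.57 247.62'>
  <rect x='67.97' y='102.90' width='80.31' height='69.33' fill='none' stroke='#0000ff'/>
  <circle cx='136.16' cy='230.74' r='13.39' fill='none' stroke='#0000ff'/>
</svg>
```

viewBox `0 0 222.57 247.62` with mm width/height → 1 unit = 1 mm. Flip: y_m = 247.62 − y_svg.

**Shape 1** — `<rect>` rectangle, stroke `#0000ff` → cut (S887, F585). Machine vertices: (67.97,144.72) → (148.28,144.72) → (148.28,75.39) → (67.97,75.39) → (67.97,144.72). Closed: final G1 returns to the first vertex.

**Shape 2** — `<circle>` circle, stroke `#0000ff` → cut (S887, F585). Machine vertices: (149.55,16.88) → (148.53,22.00) → (145.63,26.35) → (141.28,29.25) → (136.16,30.27) → (131.04,29.25) → (126.69,26.35) → (123.79,22.00) → (122.77,16.88) → (123.79,11.76) → (126.69,7.41) → (131.04,4.51) → (136.16,3.49) → (141.28,4.51) → (145.63,7.41) → (148.53,11.76) → (149.55,16.88). Closed: final G1 returns to the first vertex.

G21
G90
G0 X67.97 Y144.72
M3 S887
G1 X148.28 Y144.72 F585
G1 X148.28 Y75.39
G1 X67.97 Y75.39
G1 X67.97 Y144.72
M5
G0 X149.55 Y16.88
M3 S887
G1 X148.53 Y22.00 F585
G1 X145.63 Y26.35
G1 X141.28 Y29.25
G1 X136.16 Y30.27
G1 X131.04 Y29.25
G1 X126.69 Y26.35
G1 X123.79 Y22.00
G1 X122.77 Y16.88
G1 X123.79 Y11.76
G1 X126.69 Y7.41
G1 X131.04 Y4.51
G1 X136.16 Y3.49
G1 X141.28 Y4.51
G1 X145.63 Y7.41
G1 X148.53 Y11.76
G1 X149.55 Y16.88
M5
G0 X0.00 Y0.00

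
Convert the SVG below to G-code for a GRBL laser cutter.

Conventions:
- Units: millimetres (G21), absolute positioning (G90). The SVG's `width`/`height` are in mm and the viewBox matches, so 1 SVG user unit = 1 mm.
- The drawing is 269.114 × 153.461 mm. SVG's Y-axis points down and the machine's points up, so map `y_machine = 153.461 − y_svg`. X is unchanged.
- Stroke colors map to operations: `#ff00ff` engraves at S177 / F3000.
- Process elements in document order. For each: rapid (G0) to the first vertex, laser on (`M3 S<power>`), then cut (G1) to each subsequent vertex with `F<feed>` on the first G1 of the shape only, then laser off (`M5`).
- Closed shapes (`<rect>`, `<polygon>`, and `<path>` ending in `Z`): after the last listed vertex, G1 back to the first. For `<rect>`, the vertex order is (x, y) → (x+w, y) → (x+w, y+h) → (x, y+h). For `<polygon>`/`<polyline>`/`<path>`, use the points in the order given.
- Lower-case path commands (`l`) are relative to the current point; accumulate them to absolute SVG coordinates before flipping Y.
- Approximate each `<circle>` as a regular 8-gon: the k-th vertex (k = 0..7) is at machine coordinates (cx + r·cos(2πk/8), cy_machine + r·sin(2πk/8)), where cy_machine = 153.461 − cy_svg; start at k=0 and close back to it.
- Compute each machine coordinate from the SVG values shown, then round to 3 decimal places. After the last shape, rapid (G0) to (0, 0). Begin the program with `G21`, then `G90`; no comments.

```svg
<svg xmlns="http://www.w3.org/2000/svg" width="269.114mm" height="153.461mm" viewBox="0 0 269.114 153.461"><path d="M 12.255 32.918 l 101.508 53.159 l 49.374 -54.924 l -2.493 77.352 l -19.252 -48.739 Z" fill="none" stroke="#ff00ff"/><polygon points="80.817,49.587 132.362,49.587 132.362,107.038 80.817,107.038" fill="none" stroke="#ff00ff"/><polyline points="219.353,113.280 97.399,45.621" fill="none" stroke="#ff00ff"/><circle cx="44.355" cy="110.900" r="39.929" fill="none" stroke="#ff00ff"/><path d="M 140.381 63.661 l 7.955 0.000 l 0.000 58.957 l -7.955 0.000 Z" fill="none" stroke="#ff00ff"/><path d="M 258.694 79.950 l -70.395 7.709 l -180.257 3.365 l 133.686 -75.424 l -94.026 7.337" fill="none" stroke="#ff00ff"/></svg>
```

G21
G90
G0 X12.255 Y120.543
M3 S177
G1 X113.763 Y67.384 F3000
G1 X163.137 Y122.308
G1 X160.644 Y44.956
G1 X141.392 Y93.695
G1 X12.255 Y120.543
M5
G0 X80.817 Y103.874
M3 S177
G1 X132.362 Y103.874 F3000
G1 X132.362 Y46.423
G1 X80.817 Y46.423
G1 X80.817 Y103.874
M5
G0 X219.353 Y40.181
M3 S177
G1 X97.399 Y107.840 F3000
M5
G0 X84.284 Y42.561
M3 S177
G1 X72.589 Y70.795 F3000
G1 X44.355 Y82.490
G1 X16.121 Y70.795
G1 X4.426 Y42.561
G1 X16.121 Y14.327
G1 X44.355 Y2.632
G1 X72.589 Y14.327
G1 X84.284 Y42.561
M5
G0 X140.381 Y89.800
M3 S177
G1 X148.336 Y89.800 F3000
G1 X148.336 Y30.843
G1 X140.381 Y30.843
G1 X140.381 Y89.800
M5
G0 X258.694 Y73.511
M3 S177
G1 X188.299 Y65.802 F3000
G1 X8.042 Y62.437
G1 X141.728 Y137.861
G1 X47.702 Y130.524
M5
G0 X0.000 Y0.000

viewBox `0 0 269.114 153.461` with mm width/height → 1 unit = 1 mm. Flip: y_m = 153.461 − y_svg.

**Shape 1** — `<path>` closed polygon, stroke `#ff00ff` → engrave (S177, F3000). Machine vertices: (12.255,120.543) → (113.763,67.384) → (163.137,122.308) → (160.644,44.956) → (141.392,93.695) → (12.255,120.543). Closed: final G1 returns to the first vertex.

**Shape 2** — `<polygon>` rectangle, stroke `#ff00ff` → engrave (S177, F3000). Machine vertices: (80.817,103.874) → (132.362,103.874) → (132.362,46.423) → (80.817,46.423) → (80.817,103.874). Closed: final G1 returns to the first vertex.

**Shape 3** — `<polyline>` line segment, stroke `#ff00ff` → engrave (S177, F3000). Machine vertices: (219.353,40.181) → (97.399,107.840). Open path.

**Shape 4** — `<circle>` circle, stroke `#ff00ff` → engrave (S177, F3000). Machine vertices: (84.284,42.561) → (72.589,70.795) → (44.355,82.490) → (16.121,70.795) → (4.426,42.561) → (16.121,14.327) → (44.355,2.632) → (72.589,14.327) → (84.284,42.561). Closed: final G1 returns to the first vertex.

**Shape 5** — `<path>` rectangle, stroke `#ff00ff` → engrave (S177, F3000). Machine vertices: (140.381,89.800) → (148.336,89.800) → (148.336,30.843) → (140.381,30.843) → (140.381,89.800). Closed: final G1 returns to the first vertex.

**Shape 6** — `<path>` open polyline, stroke `#ff00ff` → engrave (S177, F3000). Machine vertices: (258.694,73.511) → (188.299,65.802) → (8.042,62.437) → (141.728,137.861) → (47.702,130.524). Open path.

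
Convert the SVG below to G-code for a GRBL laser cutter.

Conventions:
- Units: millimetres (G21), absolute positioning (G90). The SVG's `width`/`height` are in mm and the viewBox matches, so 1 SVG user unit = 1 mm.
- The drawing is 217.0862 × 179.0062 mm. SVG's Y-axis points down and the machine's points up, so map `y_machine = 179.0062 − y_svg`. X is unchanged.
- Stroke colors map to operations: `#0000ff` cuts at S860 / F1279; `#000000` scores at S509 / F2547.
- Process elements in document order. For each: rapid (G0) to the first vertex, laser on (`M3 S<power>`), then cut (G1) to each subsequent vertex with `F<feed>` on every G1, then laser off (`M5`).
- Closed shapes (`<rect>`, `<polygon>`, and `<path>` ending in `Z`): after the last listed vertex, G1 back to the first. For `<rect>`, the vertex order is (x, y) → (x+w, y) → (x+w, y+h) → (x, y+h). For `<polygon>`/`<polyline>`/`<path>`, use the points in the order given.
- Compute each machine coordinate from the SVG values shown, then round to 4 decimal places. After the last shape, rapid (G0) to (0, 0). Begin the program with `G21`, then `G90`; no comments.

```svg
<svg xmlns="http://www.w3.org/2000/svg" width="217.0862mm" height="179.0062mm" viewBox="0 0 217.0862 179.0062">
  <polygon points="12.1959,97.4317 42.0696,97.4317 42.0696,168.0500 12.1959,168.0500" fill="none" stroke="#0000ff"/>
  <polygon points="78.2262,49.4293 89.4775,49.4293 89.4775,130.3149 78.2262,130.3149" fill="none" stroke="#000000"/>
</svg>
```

viewBox `0 0 217.0862 179.0062` with mm width/height → 1 unit = 1 mm. Flip: y_m = 179.0062 − y_svg.

**Shape 1** — `<polygon>` rectangle, stroke `#0000ff` → cut (S860, F1279). Machine vertices: (12.1959,81.5745) → (42.0696,81.5745) → (42.0696,10.9562) → (12.1959,10.9562) → (12.1959,81.5745). Closed: final G1 returns to the first vertex.

**Shape 2** — `<polygon>` rectangle, stroke `#000000` → score (S509, F2547). Machine vertices: (78.2262,129.5769) → (89.4775,129.5769) → (89.4775,48.6913) → (78.2262,48.6913) → (78.2262,129.5769). Closed: final G1 returns to the first vertex.

G21
G90
G0 X12.1959 Y81.5745
M3 S860
G1 X42.0696 Y81.5745 F1279
G1 X42.0696 Y10.9562 F1279
G1 X12.1959 Y10.9562 F1279
G1 X12.1959 Y81.5745 F1279
M5
G0 X78.2262 Y129.5769
M3 S509
G1 X89.4775 Y129.5769 F2547
G1 X89.4775 Y48.6913 F2547
G1 X78.2262 Y48.6913 F2547
G1 X78.2262 Y129.5769 F2547
M5
G0 X0.0000 Y0.0000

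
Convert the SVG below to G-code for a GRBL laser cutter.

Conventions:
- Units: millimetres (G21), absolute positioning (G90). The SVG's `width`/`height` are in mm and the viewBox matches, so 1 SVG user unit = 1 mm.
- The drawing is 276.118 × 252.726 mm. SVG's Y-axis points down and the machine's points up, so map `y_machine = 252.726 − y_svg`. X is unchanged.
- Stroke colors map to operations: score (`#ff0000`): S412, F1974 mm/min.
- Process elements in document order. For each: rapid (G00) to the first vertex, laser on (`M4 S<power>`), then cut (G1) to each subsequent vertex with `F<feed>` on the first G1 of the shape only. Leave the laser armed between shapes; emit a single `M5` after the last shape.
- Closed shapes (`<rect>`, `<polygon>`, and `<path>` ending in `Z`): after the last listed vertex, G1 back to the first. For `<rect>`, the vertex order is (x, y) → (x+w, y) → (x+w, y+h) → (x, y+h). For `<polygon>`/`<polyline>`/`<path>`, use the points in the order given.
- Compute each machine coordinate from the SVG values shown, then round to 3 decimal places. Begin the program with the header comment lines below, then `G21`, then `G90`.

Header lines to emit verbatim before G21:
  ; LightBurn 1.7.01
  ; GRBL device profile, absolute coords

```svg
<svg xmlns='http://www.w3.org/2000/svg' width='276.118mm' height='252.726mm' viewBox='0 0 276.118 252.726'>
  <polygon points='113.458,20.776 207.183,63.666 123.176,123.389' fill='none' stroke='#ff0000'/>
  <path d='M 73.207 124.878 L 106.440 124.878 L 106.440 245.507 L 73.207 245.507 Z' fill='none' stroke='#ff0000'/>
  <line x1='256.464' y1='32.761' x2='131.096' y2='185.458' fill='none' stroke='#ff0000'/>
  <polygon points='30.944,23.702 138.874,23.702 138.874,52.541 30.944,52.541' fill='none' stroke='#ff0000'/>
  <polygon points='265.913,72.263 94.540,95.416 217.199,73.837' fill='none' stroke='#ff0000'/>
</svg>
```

; LightBurn 1.7.01
; GRBL device profile, absolute coords
G21
G90
G00 X113.458 Y231.950
M4 S412
G1 X207.183 Y189.060 F1974
G1 X123.176 Y129.337
G1 X113.458 Y231.950
G00 X73.207 Y127.848
M4 S412
G1 X106.440 Y127.848 F1974
G1 X106.440 Y7.219
G1 X73.207 Y7.219
G1 X73.207 Y127.848
G00 X256.464 Y219.965
M4 S412
G1 X131.096 Y67.268 F1974
G00 X30.944 Y229.024
M4 S412
G1 X138.874 Y229.024 F1974
G1 X138.874 Y200.185
G1 X30.944 Y200.185
G1 X30.944 Y229.024
G00 X265.913 Y180.463
M4 S412
G1 X94.540 Y157.310 F1974
G1 X217.199 Y178.889
G1 X265.913 Y180.463
M5

Since the viewBox matches the mm dimensions, user units are millimetres directly. The only transform is the Y-flip y_m = 252.726 − y_svg.

Shape 1 is a regular polygon drawn with `<polygon>`. Its stroke #ff0000 means score at S412, F1974. After flipping Y the toolpath is (113.458,231.950) → (207.183,189.060) → (123.176,129.337) → (113.458,231.950), returning to the start.

Shape 2 is a rectangle drawn with `<path>`. Its stroke #ff0000 means score at S412, F1974. After flipping Y the toolpath is (73.207,127.848) → (106.440,127.848) → (106.440,7.219) → (73.207,7.219) → (73.207,127.848), returning to the start.

Shape 3 is a line segment drawn with `<line>`. Its stroke #ff0000 means score at S412, F1974. After flipping Y the toolpath is (256.464,219.965) → (131.096,67.268).

Shape 4 is a rectangle drawn with `<polygon>`. Its stroke #ff0000 means score at S412, F1974. After flipping Y the toolpath is (30.944,229.024) → (138.874,229.024) → (138.874,200.185) → (30.944,200.185) → (30.944,229.024), returning to the start.

Shape 5 is a closed polygon drawn with `<polygon>`. Its stroke #ff0000 means score at S412, F1974. After flipping Y the toolpath is (265.913,180.463) → (94.540,157.310) → (217.199,178.889) → (265.913,180.463), returning to the start.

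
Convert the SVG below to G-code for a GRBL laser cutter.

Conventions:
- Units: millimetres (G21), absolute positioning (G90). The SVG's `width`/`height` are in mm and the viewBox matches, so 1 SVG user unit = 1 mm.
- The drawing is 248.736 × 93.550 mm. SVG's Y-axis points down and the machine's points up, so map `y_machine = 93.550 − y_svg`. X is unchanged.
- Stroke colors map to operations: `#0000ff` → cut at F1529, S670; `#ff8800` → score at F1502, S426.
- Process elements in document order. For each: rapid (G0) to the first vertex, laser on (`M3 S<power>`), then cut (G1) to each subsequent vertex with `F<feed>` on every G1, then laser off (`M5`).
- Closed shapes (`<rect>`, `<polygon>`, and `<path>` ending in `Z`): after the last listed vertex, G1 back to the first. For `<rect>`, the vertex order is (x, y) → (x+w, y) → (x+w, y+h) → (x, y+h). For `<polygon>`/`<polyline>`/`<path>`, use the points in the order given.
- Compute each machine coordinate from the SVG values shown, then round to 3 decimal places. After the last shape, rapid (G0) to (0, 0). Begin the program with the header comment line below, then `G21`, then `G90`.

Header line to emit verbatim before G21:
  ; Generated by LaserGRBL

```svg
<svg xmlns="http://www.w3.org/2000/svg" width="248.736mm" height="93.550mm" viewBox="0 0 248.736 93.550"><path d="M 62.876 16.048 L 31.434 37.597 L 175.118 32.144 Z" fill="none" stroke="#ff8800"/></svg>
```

; Generated by LaserGRBL
G21
G90
G0 X62.876 Y77.502
M3 S426
G1 X31.434 Y55.953 F1502
G1 X175.118 Y61.406 F1502
G1 X62.876 Y77.502 F1502
M5
G0 X0.000 Y0.000

Since the viewBox matches the mm dimensions, user units are millimetres directly. The only transform is the Y-flip y_m = 93.550 − y_svg.

Shape 1 is a closed polygon drawn with `<path>`. Its stroke #ff8800 means score at S426, F1502. After flipping Y the toolpath is (62.876,77.502) → (31.434,55.953) → (175.118,61.406) → (62.876,77.502), returning to the start.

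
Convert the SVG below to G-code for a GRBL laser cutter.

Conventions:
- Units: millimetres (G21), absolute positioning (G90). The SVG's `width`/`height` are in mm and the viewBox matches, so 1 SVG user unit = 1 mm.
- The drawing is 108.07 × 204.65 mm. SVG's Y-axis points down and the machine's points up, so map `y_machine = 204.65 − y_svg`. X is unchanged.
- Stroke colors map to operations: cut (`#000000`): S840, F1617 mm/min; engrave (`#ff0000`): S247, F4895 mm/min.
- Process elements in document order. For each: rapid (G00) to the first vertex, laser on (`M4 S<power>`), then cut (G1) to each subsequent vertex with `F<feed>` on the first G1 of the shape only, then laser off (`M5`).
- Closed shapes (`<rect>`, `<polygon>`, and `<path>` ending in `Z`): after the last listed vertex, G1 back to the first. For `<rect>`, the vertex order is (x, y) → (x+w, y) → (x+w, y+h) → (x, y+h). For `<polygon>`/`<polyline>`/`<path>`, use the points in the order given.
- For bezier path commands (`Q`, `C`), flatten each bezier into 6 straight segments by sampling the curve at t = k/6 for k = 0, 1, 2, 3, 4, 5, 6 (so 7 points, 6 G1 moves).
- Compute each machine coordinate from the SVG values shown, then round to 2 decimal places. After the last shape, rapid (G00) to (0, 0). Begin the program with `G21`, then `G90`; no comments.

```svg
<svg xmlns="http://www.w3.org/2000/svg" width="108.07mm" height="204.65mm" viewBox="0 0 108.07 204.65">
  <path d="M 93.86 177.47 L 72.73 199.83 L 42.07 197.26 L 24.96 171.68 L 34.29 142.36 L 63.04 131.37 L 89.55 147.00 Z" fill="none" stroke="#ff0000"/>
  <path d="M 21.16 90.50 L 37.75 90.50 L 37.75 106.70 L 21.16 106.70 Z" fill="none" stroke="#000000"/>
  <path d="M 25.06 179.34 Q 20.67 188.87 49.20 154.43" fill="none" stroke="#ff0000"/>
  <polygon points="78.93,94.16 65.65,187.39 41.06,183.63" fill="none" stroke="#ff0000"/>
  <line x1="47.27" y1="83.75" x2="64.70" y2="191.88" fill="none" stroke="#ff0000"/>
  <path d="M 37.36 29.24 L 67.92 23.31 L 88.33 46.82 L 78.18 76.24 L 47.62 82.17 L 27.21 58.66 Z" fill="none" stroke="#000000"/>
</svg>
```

Since the viewBox matches the mm dimensions, user units are millimetres directly. The only transform is the Y-flip y_m = 204.65 − y_svg.

Shape 1 is a regular polygon drawn with `<path>`. Its stroke #ff0000 means engrave at S247, F4895. After flipping Y the toolpath is (93.86,27.18) → (72.73,4.82) → (42.07,7.39) → (24.96,32.97) → (34.29,62.29) → (63.04,73.28) → (89.55,57.65) → (93.86,27.18), returning to the start.

Shape 2 is a rectangle drawn with `<path>`. Its stroke #000000 means cut at S840, F1617. After flipping Y the toolpath is (21.16,114.15) → (37.75,114.15) → (37.75,97.95) → (21.16,97.95) → (21.16,114.15), returning to the start.

Shape 3 is a quadratic bezier drawn with `<path>`. Its stroke #ff0000 means engrave at S247, F4895. After flipping Y the toolpath is (25.06,25.31) → (24.51,23.35) → (25.79,23.84) → (28.90,26.77) → (33.84,32.15) → (40.60,39.96) → (49.20,50.22).

Shape 4 is a closed polygon drawn with `<polygon>`. Its stroke #ff0000 means engrave at S247, F4895. After flipping Y the toolpath is (78.93,110.49) → (65.65,17.26) → (41.06,21.02) → (78.93,110.49), returning to the start.

Shape 5 is a line segment drawn with `<line>`. Its stroke #ff0000 means engrave at S247, F4895. After flipping Y the toolpath is (47.27,120.90) → (64.70,12.77).

Shape 6 is a regular polygon drawn with `<path>`. Its stroke #000000 means cut at S840, F1617. After flipping Y the toolpath is (37.36,175.41) → (67.92,181.34) → (88.33,157.83) → (78.18,128.41) → (47.62,122.48) → (27.21,145.99) → (37.36,175.41), returning to the start.

G21
G90
G00 X93.86 Y27.18
M4 S247
G1 X72.73 Y4.82 F4895
G1 X42.07 Y7.39
G1 X24.96 Y32.97
G1 X34.29 Y62.29
G1 X63.04 Y73.28
G1 X89.55 Y57.65
G1 X93.86 Y27.18
M5
G00 X21.16 Y114.15
M4 S840
G1 X37.75 Y114.15 F1617
G1 X37.75 Y97.95
G1 X21.16 Y97.95
G1 X21.16 Y114.15
M5
G00 X25.06 Y25.31
M4 S247
G1 X24.51 Y23.35 F4895
G1 X25.79 Y23.84
G1 X28.90 Y26.77
G1 X33.84 Y32.15
G1 X40.60 Y39.96
G1 X49.20 Y50.22
M5
G00 X78.93 Y110.49
M4 S247
G1 X65.65 Y17.26 F4895
G1 X41.06 Y21.02
G1 X78.93 Y110.49
M5
G00 X47.27 Y120.90
M4 S247
G1 X64.70 Y12.77 F4895
M5
G00 X37.36 Y175.41
M4 S840
G1 X67.92 Y181.34 F1617
G1 X88.33 Y157.83
G1 X78.18 Y128.41
G1 X47.62 Y122.48
G1 X27.21 Y145.99
G1 X37.36 Y175.41
M5
G00 X0.00 Y0.00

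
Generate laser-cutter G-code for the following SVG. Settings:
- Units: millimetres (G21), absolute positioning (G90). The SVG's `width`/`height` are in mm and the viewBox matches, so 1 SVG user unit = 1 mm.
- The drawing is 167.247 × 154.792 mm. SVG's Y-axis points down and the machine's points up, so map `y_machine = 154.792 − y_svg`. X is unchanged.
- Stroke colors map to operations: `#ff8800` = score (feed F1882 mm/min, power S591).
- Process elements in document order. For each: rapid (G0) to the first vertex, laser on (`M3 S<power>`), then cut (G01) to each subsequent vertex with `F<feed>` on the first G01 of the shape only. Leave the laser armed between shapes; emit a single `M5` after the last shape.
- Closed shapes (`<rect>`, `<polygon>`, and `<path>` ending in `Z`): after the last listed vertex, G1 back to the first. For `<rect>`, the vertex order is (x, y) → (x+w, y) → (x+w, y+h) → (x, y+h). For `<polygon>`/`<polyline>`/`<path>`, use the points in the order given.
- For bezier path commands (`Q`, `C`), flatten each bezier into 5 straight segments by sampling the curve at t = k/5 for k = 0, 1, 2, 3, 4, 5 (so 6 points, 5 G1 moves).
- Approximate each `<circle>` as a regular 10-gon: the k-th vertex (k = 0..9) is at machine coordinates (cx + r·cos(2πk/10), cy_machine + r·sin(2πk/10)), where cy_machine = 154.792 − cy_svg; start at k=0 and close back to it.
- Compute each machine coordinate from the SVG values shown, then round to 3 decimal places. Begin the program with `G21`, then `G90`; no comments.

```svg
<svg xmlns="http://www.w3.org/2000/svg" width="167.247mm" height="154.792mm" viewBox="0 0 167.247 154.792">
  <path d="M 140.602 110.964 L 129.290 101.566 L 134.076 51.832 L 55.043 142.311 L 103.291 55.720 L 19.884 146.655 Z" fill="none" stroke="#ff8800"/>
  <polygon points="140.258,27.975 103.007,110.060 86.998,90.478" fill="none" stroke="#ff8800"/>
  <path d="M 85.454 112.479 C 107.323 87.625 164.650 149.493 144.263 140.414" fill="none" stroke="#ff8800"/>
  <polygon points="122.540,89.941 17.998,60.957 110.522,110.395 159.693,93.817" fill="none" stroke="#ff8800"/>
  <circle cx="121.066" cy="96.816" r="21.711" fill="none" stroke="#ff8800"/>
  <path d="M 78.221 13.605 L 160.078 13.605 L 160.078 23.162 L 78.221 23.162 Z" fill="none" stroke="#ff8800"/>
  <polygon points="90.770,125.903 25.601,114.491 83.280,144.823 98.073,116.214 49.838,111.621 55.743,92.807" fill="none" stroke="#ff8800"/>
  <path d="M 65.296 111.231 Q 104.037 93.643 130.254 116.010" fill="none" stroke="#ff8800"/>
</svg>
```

G21
G90
G0 X140.602 Y43.828
M3 S591
G01 X129.290 Y53.226 F1882
G01 X134.076 Y102.960
G01 X55.043 Y12.481
G01 X103.291 Y99.072
G01 X19.884 Y8.137
G01 X140.602 Y43.828
G0 X140.258 Y126.817
M3 S591
G01 X103.007 Y44.732 F1882
G01 X86.998 Y64.314
G01 X140.258 Y126.817
G0 X85.454 Y42.313
M3 S591
G01 X101.925 Y48.080 F1882
G01 X121.474 Y40.602
G01 X138.668 Y27.447
G01 X148.075 Y16.183
G01 X144.263 Y14.378
G0 X122.540 Y64.851
M3 S591
G01 X17.998 Y93.835 F1882
G01 X110.522 Y44.397
G01 X159.693 Y60.975
G01 X122.540 Y64.851
G0 X142.777 Y57.976
M3 S591
G01 X138.631 Y70.737 F1882
G01 X127.775 Y78.624
G01 X114.357 Y78.624
G01 X103.501 Y70.737
G01 X99.355 Y57.976
G01 X103.501 Y45.215
G01 X114.357 Y37.328
G01 X127.775 Y37.328
G01 X138.631 Y45.215
G01 X142.777 Y57.976
G0 X78.221 Y141.187
M3 S591
G01 X160.078 Y141.187 F1882
G01 X160.078 Y131.630
G01 X78.221 Y131.630
G01 X78.221 Y141.187
G0 X90.770 Y28.889
M3 S591
G01 X25.601 Y40.301 F1882
G01 X83.280 Y9.969
G01 X98.073 Y38.578
G01 X49.838 Y43.171
G01 X55.743 Y61.985
G01 X90.770 Y28.889
G0 X65.296 Y43.561
M3 S591
G01 X80.291 Y48.998 F1882
G01 X94.285 Y51.239
G01 X107.277 Y50.283
G01 X119.266 Y46.131
G01 X130.254 Y38.782
M5

Since the viewBox matches the mm dimensions, user units are millimetres directly. The only transform is the Y-flip y_m = 154.792 − y_svg.

Shape 1 is a closed polygon drawn with `<path>`. Its stroke #ff8800 means score at S591, F1882. After flipping Y the toolpath is (140.602,43.828) → (129.290,53.226) → (134.076,102.960) → (55.043,12.481) → (103.291,99.072) → (19.884,8.137) → (140.602,43.828), returning to the start.

Shape 2 is a closed polygon drawn with `<polygon>`. Its stroke #ff8800 means score at S591, F1882. After flipping Y the toolpath is (140.258,126.817) → (103.007,44.732) → (86.998,64.314) → (140.258,126.817), returning to the start.

Shape 3 is a cubic bezier drawn with `<path>`. Its stroke #ff8800 means score at S591, F1882. After flipping Y the toolpath is (85.454,42.313) → (101.925,48.080) → (121.474,40.602) → (138.668,27.447) → (148.075,16.183) → (144.263,14.378).

Shape 4 is a closed polygon drawn with `<polygon>`. Its stroke #ff8800 means score at S591, F1882. After flipping Y the toolpath is (122.540,64.851) → (17.998,93.835) → (110.522,44.397) → (159.693,60.975) → (122.540,64.851), returning to the start.

Shape 5 is a circle drawn with `<circle>`. Its stroke #ff8800 means score at S591, F1882. After flipping Y the toolpath is (142.777,57.976) → (138.631,70.737) → (127.775,78.624) → (114.357,78.624) → (103.501,70.737) → (99.355,57.976) → (103.501,45.215) → (114.357,37.328) → (127.775,37.328) → (138.631,45.215) → (142.777,57.976), returning to the start.

Shape 6 is a rectangle drawn with `<path>`. Its stroke #ff8800 means score at S591, F1882. After flipping Y the toolpath is (78.221,141.187) → (160.078,141.187) → (160.078,131.630) → (78.221,131.630) → (78.221,141.187), returning to the start.

Shape 7 is a closed polygon drawn with `<polygon>`. Its stroke #ff8800 means score at S591, F1882. After flipping Y the toolpath is (90.770,28.889) → (25.601,40.301) → (83.280,9.969) → (98.073,38.578) → (49.838,43.171) → (55.743,61.985) → (90.770,28.889), returning to the start.

Shape 8 is a quadratic bezier drawn with `<path>`. Its stroke #ff8800 means score at S591, F1882. After flipping Y the toolpath is (65.296,43.561) → (80.291,48.998) → (94.285,51.239) → (107.277,50.283) → (119.266,46.131) → (130.254,38.782).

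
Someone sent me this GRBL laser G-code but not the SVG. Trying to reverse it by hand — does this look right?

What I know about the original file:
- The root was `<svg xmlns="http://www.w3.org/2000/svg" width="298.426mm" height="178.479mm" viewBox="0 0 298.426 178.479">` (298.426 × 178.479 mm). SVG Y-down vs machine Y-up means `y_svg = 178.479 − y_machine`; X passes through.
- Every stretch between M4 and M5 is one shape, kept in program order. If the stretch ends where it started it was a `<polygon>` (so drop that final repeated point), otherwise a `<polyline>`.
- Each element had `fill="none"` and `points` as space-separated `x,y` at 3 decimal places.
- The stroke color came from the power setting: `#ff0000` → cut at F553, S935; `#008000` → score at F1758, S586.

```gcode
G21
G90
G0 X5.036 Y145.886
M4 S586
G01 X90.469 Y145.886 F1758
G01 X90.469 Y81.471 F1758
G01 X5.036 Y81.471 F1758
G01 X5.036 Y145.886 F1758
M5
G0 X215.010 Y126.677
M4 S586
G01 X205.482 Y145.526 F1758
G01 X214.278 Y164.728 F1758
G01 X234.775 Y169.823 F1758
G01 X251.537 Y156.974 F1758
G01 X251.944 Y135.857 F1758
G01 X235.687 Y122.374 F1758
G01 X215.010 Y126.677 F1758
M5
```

y_svg = 178.479 − y_m. Every run uses S586, so all elements get stroke `#008000` (score).

[1] closed run; points: 5.036,32.593 90.469,32.593 90.469,97.008 5.036,97.008

[2] closed run; points: 215.010,51.802 205.482,32.953 214.278,13.751 234.775,8.656 251.537,21.505 251.944,42.622 235.687,56.105

<svg xmlns="http://www.w3.org/2000/svg" width="298.426mm" height="178.479mm" viewBox="0 0 298.426 178.479">
  <polygon points="5.036,32.593 90.469,32.593 90.469,97.008 5.036,97.008" fill="none" stroke="#008000"/>
  <polygon points="215.010,51.802 205.482,32.953 214.278,13.751 234.775,8.656 251.537,21.505 251.944,42.622 235.687,56.105" fill="none" stroke="#008000"/>
</svg>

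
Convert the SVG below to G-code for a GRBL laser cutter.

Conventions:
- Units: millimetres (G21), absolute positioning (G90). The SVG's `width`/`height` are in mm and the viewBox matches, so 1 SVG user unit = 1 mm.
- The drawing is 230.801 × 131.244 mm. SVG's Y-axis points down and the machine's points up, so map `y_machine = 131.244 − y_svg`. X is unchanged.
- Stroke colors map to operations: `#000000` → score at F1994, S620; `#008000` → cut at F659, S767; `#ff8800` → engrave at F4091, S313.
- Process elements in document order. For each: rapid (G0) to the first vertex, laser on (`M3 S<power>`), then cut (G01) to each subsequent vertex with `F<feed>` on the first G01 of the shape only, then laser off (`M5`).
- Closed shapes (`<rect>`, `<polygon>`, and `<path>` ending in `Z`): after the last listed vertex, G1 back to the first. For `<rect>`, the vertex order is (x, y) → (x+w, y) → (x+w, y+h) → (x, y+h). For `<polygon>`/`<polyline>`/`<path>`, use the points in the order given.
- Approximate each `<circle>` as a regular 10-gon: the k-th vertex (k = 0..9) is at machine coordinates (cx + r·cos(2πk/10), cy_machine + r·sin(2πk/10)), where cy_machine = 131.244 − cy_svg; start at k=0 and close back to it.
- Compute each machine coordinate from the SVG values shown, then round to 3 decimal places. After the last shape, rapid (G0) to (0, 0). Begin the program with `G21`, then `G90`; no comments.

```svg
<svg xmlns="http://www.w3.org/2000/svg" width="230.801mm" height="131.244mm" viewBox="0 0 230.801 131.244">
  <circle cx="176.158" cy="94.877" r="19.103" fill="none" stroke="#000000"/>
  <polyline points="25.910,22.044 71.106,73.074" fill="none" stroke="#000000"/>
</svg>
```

Since the viewBox matches the mm dimensions, user units are millimetres directly. The only transform is the Y-flip y_m = 131.244 − y_svg.

Shape 1 is a circle drawn with `<circle>`. Its stroke #000000 means score at S620, F1994. After flipping Y the toolpath is (195.261,36.367) → (191.613,47.595) → (182.061,54.535) → (170.255,54.535) → (160.703,47.595) → (157.055,36.367) → (160.703,25.139) → (170.255,18.199) → (182.061,18.199) → (191.613,25.139) → (195.261,36.367), returning to the start.

Shape 2 is a line segment drawn with `<polyline>`. Its stroke #000000 means score at S620, F1994. After flipping Y the toolpath is (25.910,109.200) → (71.106,58.170).

G21
G90
G0 X195.261 Y36.367
M3 S620
G01 X191.613 Y47.595 F1994
G01 X182.061 Y54.535
G01 X170.255 Y54.535
G01 X160.703 Y47.595
G01 X157.055 Y36.367
G01 X160.703 Y25.139
G01 X170.255 Y18.199
G01 X182.061 Y18.199
G01 X191.613 Y25.139
G01 X195.261 Y36.367
M5
G0 X25.910 Y109.200
M3 S620
G01 X71.106 Y58.170 F1994
M5
G0 X0.000 Y0.000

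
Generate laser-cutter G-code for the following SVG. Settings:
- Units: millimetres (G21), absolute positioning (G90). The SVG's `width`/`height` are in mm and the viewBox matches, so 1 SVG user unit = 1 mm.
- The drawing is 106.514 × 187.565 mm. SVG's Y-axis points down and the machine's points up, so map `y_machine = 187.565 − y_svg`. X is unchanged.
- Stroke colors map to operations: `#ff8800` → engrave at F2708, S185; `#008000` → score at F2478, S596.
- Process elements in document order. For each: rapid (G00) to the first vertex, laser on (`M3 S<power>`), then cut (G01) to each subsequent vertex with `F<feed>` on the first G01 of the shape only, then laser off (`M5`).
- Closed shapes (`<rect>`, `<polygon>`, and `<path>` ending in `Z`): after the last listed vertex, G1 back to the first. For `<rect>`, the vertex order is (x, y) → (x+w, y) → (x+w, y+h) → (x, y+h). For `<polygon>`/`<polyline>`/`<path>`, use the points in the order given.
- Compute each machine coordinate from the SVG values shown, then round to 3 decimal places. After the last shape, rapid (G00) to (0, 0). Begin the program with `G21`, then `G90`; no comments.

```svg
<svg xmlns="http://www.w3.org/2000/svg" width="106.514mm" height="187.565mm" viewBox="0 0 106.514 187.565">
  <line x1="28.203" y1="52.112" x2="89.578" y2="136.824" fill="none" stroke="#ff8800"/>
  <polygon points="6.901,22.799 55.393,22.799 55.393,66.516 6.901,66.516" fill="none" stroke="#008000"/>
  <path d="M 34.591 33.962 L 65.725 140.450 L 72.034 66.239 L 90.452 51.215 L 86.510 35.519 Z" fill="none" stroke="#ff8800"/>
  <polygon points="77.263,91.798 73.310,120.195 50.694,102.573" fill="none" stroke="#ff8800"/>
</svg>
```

viewBox `0 0 106.514 187.565` with mm width/height → 1 unit = 1 mm. Flip: y_m = 187.565 − y_svg.

**Shape 1** — `<line>` line segment, stroke `#ff8800` → engrave (S185, F2708). Machine vertices: (28.203,135.453) → (89.578,50.741). Open path.

**Shape 2** — `<polygon>` rectangle, stroke `#008000` → score (S596, F2478). Machine vertices: (6.901,164.766) → (55.393,164.766) → (55.393,121.049) → (6.901,121.049) → (6.901,164.766). Closed: final G1 returns to the first vertex.

**Shape 3** — `<path>` closed polygon, stroke `#ff8800` → engrave (S185, F2708). Machine vertices: (34.591,153.603) → (65.725,47.115) → (72.034,121.326) → (90.452,136.350) → (86.510,152.046) → (34.591,153.603). Closed: final G1 returns to the first vertex.

**Shape 4** — `<polygon>` regular polygon, stroke `#ff8800` → engrave (S185, F2708). Machine vertices: (77.263,95.767) → (73.310,67.370) → (50.694,84.992) → (77.263,95.767). Closed: final G1 returns to the first vertex.

G21
G90
G00 X28.203 Y135.453
M3 S185
G01 X89.578 Y50.741 F2708
M5
G00 X6.901 Y164.766
M3 S596
G01 X55.393 Y164.766 F2478
G01 X55.393 Y121.049
G01 X6.901 Y121.049
G01 X6.901 Y164.766
M5
G00 X34.591 Y153.603
M3 S185
G01 X65.725 Y47.115 F2708
G01 X72.034 Y121.326
G01 X90.452 Y136.350
G01 X86.510 Y152.046
G01 X34.591 Y153.603
M5
G00 X77.263 Y95.767
M3 S185
G01 X73.310 Y67.370 F2708
G01 X50.694 Y84.992
G01 X77.263 Y95.767
M5
G00 X0.000 Y0.000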